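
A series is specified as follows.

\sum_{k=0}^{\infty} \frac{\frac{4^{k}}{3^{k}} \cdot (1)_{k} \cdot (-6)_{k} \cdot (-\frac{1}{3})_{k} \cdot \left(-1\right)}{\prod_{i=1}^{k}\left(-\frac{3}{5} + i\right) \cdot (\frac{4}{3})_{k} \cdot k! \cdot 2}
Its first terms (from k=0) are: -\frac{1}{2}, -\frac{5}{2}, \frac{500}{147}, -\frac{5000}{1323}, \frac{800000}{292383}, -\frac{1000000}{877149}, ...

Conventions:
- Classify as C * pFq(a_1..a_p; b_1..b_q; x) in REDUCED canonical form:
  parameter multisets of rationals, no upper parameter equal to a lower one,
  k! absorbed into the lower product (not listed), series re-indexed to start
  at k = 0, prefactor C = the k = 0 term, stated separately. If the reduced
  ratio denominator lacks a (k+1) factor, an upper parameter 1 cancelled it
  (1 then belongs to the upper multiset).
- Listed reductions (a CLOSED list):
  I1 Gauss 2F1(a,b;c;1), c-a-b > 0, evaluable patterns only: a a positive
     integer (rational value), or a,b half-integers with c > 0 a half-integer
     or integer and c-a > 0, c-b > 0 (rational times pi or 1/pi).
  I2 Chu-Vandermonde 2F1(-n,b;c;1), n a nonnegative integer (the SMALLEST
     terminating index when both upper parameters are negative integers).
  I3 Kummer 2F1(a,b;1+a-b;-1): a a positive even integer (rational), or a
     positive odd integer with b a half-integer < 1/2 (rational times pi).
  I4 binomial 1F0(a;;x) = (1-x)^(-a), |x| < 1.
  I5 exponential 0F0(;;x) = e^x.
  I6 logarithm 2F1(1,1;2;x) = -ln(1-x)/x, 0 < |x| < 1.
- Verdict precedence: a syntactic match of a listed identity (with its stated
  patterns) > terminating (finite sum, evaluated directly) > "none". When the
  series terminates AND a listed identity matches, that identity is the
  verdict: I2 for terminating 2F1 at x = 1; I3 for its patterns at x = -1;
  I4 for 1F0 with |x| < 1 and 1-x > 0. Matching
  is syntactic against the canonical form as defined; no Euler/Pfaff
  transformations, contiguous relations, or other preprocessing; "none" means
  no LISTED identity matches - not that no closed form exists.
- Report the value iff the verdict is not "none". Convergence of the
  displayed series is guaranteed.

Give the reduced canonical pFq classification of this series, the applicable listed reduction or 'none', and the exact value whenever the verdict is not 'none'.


First insight: t_0 = -\frac{1}{2} here, and the constant factors (C = -1/2, x = 4/3) combine into one prefactor.
Consecutive-term ratio: r(k) = \frac{4}{3} * (k-6) (k-\frac{1}{3}) (k+1) / [(k+\frac{2}{5}) (k+\frac{4}{3}) (k+1)] - rational in k, leading ratio \frac{4}{3}; with t_0 = -\frac{1}{2}, classification follows.

x = \frac{4}{3} here; the reduced form reads 3F2, upper {-6, -\frac{1}{3}, 1}, lower {\frac{2}{5}, \frac{4}{3}}, C = -\frac{1}{2}. Verdict: terminating at k = 6: the factor (-6)_k kills every later term; summing the 7 survivors is exact. Its exact value is -\frac{2125375433}{1349932311}.


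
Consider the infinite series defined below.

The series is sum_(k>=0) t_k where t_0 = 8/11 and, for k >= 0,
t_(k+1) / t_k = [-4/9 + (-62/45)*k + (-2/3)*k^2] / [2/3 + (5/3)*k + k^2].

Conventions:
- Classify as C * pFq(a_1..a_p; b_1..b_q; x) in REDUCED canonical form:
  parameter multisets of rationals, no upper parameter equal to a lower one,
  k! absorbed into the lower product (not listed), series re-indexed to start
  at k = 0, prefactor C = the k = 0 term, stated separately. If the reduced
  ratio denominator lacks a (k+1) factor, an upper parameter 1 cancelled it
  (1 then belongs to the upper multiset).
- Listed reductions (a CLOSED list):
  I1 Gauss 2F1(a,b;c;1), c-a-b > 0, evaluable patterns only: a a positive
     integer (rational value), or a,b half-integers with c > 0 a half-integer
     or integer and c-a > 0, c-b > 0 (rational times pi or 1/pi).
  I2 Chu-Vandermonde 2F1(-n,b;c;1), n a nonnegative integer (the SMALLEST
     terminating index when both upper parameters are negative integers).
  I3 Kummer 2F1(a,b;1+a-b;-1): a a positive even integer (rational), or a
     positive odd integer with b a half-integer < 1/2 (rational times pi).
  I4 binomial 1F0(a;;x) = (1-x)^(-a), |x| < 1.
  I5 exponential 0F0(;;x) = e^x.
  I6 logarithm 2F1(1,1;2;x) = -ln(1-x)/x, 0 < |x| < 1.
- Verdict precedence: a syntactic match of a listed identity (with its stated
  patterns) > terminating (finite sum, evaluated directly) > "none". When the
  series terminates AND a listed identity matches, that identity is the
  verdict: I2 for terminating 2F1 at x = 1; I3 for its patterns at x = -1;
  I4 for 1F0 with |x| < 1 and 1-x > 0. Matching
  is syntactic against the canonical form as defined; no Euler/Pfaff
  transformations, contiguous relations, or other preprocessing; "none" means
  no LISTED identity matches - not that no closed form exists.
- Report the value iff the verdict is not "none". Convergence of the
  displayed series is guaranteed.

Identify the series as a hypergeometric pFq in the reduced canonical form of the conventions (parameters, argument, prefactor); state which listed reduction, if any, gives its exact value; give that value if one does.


Classification (C = 8/11): 2F1 with upper {2/5, 5/3}, lower {2/3}, argument x = -2/3. Verdict: none. No listed pattern accepts 2F1(2/5, 5/3; 2/3; -2/3).

Key step: from the first term 8/11: the expanded ratio factors over Q; C = 8/11, x = -2/3, roots give parameters.
Consecutive-term ratio: r(k) = (-2/3) * (k+2/5) (k+5/3) / [(k+2/3) (k+1)] ; factor over Q: parameters, x = (-2/3), and C = 8/11.


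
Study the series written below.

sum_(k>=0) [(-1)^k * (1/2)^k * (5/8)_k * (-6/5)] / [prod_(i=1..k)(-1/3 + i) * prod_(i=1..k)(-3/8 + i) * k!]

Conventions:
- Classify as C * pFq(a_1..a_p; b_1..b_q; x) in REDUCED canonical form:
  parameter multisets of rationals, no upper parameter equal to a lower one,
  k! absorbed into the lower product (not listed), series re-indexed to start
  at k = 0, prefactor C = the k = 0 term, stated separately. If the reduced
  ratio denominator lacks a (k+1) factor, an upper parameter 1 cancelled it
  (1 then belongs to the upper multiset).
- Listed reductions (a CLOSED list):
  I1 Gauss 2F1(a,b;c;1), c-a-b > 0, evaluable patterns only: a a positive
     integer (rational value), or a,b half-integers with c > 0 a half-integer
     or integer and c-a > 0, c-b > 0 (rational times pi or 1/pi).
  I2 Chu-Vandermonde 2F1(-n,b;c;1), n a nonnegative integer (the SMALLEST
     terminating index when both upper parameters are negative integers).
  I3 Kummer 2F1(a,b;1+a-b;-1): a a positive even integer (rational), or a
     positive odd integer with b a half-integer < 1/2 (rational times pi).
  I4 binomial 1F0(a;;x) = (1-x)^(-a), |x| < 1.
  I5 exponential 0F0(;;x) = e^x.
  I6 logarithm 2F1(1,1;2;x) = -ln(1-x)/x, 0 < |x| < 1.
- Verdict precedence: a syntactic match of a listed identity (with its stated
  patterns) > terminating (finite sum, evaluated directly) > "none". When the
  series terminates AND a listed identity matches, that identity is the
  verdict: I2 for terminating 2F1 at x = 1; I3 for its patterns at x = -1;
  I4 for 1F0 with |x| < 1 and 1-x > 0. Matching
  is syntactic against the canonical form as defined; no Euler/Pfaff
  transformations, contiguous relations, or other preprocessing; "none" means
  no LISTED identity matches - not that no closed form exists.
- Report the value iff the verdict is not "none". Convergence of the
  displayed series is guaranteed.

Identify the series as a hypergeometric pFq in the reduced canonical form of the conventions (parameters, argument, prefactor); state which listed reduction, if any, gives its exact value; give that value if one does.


The series (x = -1/2) is 0F1: upper {-}, lower {2/3}, prefactor -6/5. Verdict: none here - no I1-I6 shape fits x = -1/2 with lower {2/3}.

Key observation: x = (-1/2) and the lower running product (C = -6/5, x = -1/2) is a rising factorial.
Consecutive-term ratio: r(k) = (-1/2) * 1 / [(k+2/3) (k+1)] - rational in k, leading ratio (-1/2); with t_0 = -6/5, classification follows.


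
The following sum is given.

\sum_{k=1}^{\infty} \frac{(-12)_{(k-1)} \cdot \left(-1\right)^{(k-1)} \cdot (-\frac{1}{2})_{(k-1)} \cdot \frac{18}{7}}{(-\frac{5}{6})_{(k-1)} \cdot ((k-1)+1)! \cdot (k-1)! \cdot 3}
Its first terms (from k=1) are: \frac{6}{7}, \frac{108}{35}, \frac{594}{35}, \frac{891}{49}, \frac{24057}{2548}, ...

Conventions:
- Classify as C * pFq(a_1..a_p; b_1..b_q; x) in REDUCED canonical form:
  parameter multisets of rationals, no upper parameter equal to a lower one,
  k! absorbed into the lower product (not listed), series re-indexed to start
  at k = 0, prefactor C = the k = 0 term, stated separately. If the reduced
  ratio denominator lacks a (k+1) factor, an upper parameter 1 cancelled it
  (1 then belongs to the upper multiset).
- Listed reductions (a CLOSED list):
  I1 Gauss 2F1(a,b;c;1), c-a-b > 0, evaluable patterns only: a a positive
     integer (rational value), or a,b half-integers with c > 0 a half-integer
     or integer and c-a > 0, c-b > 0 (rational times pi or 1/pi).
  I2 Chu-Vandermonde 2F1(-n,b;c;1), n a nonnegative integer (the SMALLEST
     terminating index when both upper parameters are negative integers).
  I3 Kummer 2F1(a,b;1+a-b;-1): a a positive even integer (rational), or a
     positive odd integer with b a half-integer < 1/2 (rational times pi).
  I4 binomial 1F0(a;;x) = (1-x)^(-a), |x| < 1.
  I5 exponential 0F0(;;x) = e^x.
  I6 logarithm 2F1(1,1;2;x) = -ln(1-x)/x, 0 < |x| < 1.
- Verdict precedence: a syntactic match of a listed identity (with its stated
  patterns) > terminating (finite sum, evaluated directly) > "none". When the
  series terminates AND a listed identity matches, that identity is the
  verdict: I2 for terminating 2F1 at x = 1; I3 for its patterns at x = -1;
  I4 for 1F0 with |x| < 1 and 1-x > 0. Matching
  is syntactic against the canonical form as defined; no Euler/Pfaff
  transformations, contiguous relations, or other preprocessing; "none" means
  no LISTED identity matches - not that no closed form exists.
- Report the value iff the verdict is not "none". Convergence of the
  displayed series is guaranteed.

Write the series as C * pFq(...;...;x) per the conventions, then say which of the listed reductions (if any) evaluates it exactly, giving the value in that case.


With C = \frac{6}{7}: the canonical form is 2F2(-12, -\frac{1}{2}; -\frac{5}{6}, 2; -1). Verdict: terminating - upper parameter -12 makes this a finite sum (last index 12), evaluated exactly. Sum: \frac{325861031621959824219}{6280489375800640000}.

Key observation: with t_0 = \frac{6}{7}, the denominator's factorial ratio (C = 6/7, x = -1) is a lower Pochhammer.
Step ratio: r(k) = -1 * (k-12) (k-\frac{1}{2}) / [(k-\frac{5}{6}) (k+2) (k+1)] - rational in k, leading ratio -1; with t_0 = \frac{6}{7}, classification follows.


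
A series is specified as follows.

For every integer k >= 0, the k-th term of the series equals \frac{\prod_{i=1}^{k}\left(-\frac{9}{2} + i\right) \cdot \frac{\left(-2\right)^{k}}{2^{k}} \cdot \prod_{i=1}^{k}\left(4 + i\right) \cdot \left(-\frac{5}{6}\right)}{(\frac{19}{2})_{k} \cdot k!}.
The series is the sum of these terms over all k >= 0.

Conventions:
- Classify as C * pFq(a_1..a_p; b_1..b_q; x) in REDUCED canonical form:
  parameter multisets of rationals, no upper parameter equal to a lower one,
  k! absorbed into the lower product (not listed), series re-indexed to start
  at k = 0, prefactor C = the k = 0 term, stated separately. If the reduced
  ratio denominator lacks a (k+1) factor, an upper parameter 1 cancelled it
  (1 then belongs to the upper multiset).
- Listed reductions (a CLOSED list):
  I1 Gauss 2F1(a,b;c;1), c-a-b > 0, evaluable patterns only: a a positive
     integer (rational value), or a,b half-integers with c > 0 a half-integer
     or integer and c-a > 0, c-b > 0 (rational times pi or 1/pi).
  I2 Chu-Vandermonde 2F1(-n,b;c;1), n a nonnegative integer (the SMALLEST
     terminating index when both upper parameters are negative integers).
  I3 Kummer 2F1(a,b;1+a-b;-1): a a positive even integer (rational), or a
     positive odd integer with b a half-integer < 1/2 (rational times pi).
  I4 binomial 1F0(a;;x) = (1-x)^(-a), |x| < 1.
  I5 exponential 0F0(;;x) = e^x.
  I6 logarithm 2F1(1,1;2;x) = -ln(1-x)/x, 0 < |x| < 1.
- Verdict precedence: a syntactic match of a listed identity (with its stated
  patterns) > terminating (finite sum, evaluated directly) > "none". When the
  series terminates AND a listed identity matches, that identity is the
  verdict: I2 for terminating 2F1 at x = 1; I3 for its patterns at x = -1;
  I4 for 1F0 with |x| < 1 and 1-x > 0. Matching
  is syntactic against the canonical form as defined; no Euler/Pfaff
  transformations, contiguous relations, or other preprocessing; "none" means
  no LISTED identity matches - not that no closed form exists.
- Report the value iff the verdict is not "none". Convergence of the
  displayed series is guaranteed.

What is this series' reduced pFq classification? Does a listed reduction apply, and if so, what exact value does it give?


Prefactor -\frac{5}{6}, argument -1: 2F1 with upper {-\frac{7}{2}, 5} over lower {\frac{19}{2}}. Verdict: Kummer's theorem (I3) applies (x = -1; c = \frac{19}{2} equals 1+a-b for upper {-\frac{7}{2}, 5}: listed pattern). Hence: \left(-\frac{1276275}{1048576}\right) \cdot \pi.

First insight: with t_0 = -\frac{5}{6}, the running product (prefactor -5/6) telescopes to a rising factorial.
Term ratio: r(k) = -1 * (k-\frac{7}{2}) (k+5) / [(k+\frac{19}{2}) (k+1)] - poly over poly, x = -1 from leading terms; C = -\frac{5}{6} at k = 0.


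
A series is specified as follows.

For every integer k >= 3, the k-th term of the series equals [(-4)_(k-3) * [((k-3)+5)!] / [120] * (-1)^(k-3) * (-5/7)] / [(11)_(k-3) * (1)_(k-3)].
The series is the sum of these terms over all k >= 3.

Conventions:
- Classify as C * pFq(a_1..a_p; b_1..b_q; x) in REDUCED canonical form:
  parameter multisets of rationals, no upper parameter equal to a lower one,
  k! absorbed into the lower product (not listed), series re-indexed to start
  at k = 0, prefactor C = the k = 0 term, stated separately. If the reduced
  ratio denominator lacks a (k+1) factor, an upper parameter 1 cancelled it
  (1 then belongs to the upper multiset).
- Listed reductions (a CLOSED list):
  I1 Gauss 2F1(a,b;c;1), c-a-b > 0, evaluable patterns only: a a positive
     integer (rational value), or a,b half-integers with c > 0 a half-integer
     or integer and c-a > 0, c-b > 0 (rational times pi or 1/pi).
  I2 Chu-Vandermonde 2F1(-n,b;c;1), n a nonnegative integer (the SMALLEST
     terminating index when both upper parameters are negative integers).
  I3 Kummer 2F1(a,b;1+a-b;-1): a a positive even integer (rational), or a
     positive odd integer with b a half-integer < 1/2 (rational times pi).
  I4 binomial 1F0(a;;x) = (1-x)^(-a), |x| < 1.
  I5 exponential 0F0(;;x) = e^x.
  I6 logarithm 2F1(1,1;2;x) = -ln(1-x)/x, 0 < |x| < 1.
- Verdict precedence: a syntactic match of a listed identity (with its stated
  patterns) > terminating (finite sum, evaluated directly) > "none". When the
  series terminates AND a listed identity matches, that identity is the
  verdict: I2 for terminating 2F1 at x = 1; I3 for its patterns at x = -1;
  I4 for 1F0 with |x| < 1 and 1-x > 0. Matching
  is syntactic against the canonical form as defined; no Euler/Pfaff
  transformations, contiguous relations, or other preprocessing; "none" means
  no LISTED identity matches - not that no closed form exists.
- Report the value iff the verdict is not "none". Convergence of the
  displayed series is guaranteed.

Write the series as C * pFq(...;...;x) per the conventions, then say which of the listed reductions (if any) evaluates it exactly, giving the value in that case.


Classification (C = -5/7): 2F1 with upper {-4, 6}, lower {11}, argument x = -1. Verdict: this is the Kummer evaluation I3 (x = -1; c = 11 equals 1+a-b for upper {-4, 6}: listed pattern). Sum: -30/7.

First insight: with t_0 = -5/7, (1)_k (prefactor -5/7) is k! itself.
Consecutive-term ratio: r(k) = (-1) * (k-4) (k+6) / [(k+11) (k+1)] ; factor over Q: parameters, x = (-1), and C = -5/7.


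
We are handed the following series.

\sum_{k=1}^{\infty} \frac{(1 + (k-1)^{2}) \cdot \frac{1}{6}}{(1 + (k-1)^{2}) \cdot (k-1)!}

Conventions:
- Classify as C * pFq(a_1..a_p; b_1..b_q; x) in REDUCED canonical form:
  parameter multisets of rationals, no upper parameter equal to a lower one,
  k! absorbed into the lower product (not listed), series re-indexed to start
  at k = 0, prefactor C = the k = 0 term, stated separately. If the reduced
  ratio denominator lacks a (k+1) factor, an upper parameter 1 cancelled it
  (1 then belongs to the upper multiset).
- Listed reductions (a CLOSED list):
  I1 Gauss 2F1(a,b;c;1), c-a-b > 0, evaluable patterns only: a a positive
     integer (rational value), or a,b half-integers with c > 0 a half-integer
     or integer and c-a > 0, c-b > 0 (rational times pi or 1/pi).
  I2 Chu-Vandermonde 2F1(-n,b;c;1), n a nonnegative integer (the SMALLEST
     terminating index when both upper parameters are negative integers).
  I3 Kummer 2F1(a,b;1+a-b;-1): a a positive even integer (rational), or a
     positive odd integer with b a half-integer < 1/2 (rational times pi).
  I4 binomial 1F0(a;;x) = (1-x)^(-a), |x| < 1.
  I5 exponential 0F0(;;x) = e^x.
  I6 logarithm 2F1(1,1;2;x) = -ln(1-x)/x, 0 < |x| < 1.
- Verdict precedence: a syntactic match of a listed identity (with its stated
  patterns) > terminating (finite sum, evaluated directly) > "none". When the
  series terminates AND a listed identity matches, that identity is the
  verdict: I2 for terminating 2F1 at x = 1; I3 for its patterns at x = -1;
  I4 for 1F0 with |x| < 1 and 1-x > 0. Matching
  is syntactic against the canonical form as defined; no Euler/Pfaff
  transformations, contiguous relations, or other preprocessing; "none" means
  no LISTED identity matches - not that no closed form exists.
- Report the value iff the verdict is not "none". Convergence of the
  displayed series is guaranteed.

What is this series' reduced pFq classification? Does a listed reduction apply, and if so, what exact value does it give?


With C = \frac{1}{6}: the canonical form is 0F0(-; -; 1). Verdict: the exponential series (I5) matches (the 0F0 exponential series at x = 1). Sum: \frac{1}{6} \cdot e^{1}.

First insight: with t_0 = \frac{1}{6}, striking the common factor k^2 + 1 reduces the term (prefactor 1/6).
Step ratio: r(k) = 1 * 1 / [(k+1)] - poly over poly, x = 1 from leading terms; C = \frac{1}{6} at k = 0.


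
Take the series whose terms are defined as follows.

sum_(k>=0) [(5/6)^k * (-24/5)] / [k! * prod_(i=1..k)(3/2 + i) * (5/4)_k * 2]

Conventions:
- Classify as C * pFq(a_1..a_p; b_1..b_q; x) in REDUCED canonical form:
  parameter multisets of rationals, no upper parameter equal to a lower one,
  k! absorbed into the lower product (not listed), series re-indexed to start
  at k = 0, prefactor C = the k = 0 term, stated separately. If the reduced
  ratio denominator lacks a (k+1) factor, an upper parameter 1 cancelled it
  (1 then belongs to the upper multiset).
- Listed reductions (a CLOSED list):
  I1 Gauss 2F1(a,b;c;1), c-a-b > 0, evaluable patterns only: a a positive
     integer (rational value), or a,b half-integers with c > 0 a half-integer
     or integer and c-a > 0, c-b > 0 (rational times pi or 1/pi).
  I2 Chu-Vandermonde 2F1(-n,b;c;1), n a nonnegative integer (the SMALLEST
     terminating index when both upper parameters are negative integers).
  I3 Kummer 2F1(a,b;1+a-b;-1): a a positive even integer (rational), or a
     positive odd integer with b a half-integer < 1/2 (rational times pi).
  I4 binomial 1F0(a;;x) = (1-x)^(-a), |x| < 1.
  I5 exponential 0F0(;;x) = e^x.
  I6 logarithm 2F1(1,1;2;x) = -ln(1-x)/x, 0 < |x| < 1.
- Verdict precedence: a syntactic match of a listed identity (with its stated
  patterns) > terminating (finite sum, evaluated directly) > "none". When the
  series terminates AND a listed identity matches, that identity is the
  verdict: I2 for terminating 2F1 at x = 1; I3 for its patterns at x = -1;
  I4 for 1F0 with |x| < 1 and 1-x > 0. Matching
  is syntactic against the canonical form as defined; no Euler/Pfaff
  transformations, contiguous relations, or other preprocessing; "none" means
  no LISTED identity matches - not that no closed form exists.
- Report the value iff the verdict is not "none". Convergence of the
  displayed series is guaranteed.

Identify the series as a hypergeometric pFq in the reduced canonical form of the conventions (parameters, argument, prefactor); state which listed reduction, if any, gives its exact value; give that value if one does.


x = 5/6 here; the reduced form reads 0F2, upper {-}, lower {5/4, 5/2}, C = -12/5. Verdict: none. A 0F2 with upper {-} fits none of I1-I6 at x = 5/6; the sum runs forever.

Structural cue: from the first term -12/5: the lower running product (prefactor -12/5) is a rising factorial.
Step ratio: r(k) = (5/6) * 1 / [(k+5/4) (k+5/2) (k+1)] - rational in k, leading ratio (5/6); with t_0 = -12/5, classification follows.


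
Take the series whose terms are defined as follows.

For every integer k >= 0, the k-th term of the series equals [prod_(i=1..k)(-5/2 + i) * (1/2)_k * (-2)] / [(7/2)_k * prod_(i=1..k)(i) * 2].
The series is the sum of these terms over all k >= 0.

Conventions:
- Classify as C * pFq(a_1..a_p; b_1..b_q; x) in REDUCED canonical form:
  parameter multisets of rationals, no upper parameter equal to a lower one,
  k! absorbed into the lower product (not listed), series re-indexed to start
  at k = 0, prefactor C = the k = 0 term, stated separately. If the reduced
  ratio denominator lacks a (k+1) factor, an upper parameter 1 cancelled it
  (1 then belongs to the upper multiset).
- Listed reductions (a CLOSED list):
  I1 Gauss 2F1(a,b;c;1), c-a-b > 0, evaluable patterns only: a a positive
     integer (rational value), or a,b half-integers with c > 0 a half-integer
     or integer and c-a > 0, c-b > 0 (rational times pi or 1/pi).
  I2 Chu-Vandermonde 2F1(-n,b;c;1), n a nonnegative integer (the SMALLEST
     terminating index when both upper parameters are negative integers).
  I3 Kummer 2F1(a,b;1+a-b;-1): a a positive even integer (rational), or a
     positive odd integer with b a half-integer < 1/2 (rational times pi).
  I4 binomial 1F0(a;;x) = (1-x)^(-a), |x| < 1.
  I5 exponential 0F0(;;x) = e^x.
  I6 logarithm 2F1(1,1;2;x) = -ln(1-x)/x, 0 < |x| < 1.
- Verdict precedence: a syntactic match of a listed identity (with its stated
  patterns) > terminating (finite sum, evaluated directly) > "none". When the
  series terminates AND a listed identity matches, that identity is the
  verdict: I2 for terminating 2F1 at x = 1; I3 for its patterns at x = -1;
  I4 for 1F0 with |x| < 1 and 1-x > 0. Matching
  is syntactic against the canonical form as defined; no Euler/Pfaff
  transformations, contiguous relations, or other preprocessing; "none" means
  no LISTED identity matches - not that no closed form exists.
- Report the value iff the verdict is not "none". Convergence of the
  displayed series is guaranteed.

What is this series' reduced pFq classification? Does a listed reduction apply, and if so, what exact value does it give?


At argument 1: a 2F1 with upper {-3/2, 1/2}, lower {7/2}, scaled by C = -1. Verdict: this is the half-integer Gauss pattern (I1) (x = 1; upper {-3/2, 1/2} half-integers, c = 7/2 in the evaluable pattern). Its exact value is (-525/2048) * pi.

Key step: with t_0 = -1, the running product (C = -1, x = 1) telescopes to a rising factorial.
Ratio: r(k) = 1 * (k-3/2) (k+1/2) / [(k+7/2) (k+1)] - poly over poly, x = 1 from leading terms; C = -1 at k = 0.


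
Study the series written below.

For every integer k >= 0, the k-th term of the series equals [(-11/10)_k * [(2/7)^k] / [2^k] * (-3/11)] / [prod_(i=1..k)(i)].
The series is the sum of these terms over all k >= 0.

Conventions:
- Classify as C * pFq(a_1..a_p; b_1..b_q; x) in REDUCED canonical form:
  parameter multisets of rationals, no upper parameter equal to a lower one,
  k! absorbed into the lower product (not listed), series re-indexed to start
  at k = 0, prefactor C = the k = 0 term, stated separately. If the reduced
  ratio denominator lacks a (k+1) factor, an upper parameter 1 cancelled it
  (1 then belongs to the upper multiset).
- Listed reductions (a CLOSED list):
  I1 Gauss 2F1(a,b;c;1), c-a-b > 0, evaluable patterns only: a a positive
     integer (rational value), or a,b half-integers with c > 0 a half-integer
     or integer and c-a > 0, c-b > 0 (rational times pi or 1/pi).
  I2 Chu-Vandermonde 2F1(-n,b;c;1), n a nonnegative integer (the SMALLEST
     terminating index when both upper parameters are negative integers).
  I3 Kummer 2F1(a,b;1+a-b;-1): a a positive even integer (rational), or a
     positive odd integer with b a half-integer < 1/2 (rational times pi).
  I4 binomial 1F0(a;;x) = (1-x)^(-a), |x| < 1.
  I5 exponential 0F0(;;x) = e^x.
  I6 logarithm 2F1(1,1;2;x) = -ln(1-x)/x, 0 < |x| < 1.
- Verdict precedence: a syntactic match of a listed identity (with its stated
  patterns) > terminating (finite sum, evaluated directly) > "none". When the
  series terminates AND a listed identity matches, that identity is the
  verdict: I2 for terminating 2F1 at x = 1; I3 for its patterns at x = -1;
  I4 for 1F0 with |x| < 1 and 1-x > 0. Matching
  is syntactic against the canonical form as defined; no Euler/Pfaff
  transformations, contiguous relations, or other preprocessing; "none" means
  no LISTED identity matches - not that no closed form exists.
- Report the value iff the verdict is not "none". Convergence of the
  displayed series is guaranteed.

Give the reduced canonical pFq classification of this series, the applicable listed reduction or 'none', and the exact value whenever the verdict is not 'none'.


At argument 1/7: a 1F0 with upper {-11/10}, lower {-}, scaled by C = -3/11. Verdict: binomial (I4) applies (the 1F0 binomial series: exponent 11/10, x = 1/7). Hence: (-3/11) * (6/7)^(11/10).

The tell: x = (1/7) and the product of the first k integers (C = -3/11, x = 1/7) is k!.
Consecutive-term ratio: r(k) = (1/7) * (k-11/10) / [(k+1)] ; factor over Q: parameters, x = (1/7), and C = -3/11.


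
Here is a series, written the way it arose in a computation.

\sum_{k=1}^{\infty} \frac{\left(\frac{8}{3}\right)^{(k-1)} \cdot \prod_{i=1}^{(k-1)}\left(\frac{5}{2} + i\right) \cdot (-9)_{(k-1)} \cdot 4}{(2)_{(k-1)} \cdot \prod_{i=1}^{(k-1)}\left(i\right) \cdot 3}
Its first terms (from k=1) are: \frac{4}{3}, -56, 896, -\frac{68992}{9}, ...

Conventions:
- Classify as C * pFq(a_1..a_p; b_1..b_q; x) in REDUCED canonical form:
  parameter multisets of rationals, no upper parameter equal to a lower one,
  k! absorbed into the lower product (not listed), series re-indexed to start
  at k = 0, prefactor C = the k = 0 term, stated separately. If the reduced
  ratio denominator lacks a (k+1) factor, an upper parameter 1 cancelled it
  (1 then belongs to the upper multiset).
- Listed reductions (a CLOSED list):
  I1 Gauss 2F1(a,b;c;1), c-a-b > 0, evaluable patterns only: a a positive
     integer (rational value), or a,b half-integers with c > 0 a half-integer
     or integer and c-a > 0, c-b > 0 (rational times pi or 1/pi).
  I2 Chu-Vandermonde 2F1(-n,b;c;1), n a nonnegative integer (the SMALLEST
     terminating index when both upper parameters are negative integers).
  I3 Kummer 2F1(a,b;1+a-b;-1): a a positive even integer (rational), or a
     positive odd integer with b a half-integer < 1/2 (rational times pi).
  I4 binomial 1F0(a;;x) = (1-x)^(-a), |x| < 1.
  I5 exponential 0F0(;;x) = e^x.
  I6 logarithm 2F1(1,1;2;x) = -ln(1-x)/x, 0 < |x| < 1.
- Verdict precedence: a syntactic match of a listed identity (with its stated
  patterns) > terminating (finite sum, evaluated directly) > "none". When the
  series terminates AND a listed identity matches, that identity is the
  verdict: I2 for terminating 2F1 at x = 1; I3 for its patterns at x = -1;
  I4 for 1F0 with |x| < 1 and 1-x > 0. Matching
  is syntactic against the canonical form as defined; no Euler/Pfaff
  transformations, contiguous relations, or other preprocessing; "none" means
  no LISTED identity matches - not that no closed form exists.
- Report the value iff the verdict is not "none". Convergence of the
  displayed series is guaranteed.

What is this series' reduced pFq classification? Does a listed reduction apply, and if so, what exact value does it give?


Structural cue: from the first term \frac{4}{3}: the constant factors (prefactor 4/3) combine into one prefactor.
Term ratio: r(k) = \frac{8}{3} * (k-9) (k+\frac{7}{2}) / [(k+2) (k+1)] - poly over poly, x = \frac{8}{3} from leading terms; C = \frac{4}{3} at k = 0.

x = \frac{8}{3} here; the reduced form reads 2F1, upper {-9, \frac{7}{2}}, lower {2}, C = \frac{4}{3}. Verdict: terminating. With -9 upstairs the series is a 10-term polynomial sum; evaluated term by term. Exact value: -\frac{788844572}{295245}.


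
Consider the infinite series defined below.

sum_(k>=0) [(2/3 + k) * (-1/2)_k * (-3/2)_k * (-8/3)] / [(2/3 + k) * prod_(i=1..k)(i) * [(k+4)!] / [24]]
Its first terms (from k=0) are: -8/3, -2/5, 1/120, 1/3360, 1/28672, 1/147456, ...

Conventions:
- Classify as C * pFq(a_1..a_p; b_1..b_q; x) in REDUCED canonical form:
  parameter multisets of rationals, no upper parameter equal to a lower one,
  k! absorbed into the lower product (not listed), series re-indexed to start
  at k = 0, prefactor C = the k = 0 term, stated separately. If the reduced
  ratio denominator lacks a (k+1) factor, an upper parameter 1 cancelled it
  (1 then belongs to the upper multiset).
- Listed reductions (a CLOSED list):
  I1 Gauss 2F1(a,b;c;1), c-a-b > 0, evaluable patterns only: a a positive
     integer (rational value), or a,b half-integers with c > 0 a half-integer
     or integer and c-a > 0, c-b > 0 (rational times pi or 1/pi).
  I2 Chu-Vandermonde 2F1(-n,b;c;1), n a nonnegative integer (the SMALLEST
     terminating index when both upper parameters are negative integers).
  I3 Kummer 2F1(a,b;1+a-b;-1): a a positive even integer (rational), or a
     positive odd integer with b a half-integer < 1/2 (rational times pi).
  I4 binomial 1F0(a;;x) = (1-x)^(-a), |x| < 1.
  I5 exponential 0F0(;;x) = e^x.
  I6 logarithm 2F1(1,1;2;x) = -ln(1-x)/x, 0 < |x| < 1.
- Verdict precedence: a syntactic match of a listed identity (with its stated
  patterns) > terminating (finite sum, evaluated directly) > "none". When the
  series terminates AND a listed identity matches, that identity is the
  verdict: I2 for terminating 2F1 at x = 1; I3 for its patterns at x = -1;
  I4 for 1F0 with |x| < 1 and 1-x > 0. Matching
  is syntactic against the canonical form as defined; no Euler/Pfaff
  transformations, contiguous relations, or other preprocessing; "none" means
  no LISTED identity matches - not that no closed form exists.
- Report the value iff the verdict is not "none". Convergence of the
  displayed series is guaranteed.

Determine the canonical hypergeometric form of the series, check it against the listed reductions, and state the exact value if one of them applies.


x = 1 here; the reduced form reads 2F1, upper {-3/2, -1/2}, lower {5}, C = -8/3. Verdict: Gauss (I1, half-integer pattern) fires (x = 1; upper {-3/2, -1/2} half-integers, c = 5 in the evaluable pattern). Its exact value is (-2097152/218295) / pi.

Structural cue: from the first term -8/3: the factor k + 2/3 cancels (top and bottom), leaving C = -8/3, x = 1.
Ratio: r(k) = 1 * (k-3/2) (k-1/2) / [(k+5) (k+1)] - rational in k. x = 1; t_0 = -8/3; negate the roots.


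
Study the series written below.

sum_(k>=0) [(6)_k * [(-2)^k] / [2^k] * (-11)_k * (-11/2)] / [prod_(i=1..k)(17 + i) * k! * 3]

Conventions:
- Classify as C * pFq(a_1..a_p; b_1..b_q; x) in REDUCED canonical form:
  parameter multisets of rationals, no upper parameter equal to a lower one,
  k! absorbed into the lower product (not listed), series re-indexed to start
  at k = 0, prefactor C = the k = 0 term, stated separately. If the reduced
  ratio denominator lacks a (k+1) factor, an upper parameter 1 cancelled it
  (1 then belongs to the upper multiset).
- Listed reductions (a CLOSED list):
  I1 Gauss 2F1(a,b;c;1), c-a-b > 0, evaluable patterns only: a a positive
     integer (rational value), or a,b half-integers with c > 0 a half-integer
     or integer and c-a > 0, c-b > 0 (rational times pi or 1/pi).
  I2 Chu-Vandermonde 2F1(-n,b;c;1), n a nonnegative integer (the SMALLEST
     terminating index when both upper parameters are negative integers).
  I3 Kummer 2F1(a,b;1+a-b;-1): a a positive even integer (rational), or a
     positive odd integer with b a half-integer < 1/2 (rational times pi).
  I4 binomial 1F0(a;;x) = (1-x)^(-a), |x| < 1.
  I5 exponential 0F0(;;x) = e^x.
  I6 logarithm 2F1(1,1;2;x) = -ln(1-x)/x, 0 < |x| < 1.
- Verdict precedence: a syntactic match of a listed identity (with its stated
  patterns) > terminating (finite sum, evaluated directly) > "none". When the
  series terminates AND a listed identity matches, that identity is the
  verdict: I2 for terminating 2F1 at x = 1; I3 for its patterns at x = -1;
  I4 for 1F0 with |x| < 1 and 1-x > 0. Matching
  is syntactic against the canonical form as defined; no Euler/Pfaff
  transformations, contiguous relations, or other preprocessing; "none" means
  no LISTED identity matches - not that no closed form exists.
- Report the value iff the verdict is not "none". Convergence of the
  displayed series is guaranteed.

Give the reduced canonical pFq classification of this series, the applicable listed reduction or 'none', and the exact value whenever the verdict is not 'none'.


Structural cue: t_0 being -11/6, the constant factors (prefactor -11/6) combine into one prefactor.
Step ratio: r(k) = (-1) * (k-11) (k+6) / [(k+18) (k+1)] - rational; roots negated = parameters, x = (-1), C = -11/6.

Reduced: x = -1, 2F1, upper = {-11, 6}, lower = {18}, C = -11/6. Verdict at x = -1: the Kummer evaluation I3 matches (x = -1; c = 18 equals 1+a-b for upper {-11, 6}: listed pattern). Value: -187/3.


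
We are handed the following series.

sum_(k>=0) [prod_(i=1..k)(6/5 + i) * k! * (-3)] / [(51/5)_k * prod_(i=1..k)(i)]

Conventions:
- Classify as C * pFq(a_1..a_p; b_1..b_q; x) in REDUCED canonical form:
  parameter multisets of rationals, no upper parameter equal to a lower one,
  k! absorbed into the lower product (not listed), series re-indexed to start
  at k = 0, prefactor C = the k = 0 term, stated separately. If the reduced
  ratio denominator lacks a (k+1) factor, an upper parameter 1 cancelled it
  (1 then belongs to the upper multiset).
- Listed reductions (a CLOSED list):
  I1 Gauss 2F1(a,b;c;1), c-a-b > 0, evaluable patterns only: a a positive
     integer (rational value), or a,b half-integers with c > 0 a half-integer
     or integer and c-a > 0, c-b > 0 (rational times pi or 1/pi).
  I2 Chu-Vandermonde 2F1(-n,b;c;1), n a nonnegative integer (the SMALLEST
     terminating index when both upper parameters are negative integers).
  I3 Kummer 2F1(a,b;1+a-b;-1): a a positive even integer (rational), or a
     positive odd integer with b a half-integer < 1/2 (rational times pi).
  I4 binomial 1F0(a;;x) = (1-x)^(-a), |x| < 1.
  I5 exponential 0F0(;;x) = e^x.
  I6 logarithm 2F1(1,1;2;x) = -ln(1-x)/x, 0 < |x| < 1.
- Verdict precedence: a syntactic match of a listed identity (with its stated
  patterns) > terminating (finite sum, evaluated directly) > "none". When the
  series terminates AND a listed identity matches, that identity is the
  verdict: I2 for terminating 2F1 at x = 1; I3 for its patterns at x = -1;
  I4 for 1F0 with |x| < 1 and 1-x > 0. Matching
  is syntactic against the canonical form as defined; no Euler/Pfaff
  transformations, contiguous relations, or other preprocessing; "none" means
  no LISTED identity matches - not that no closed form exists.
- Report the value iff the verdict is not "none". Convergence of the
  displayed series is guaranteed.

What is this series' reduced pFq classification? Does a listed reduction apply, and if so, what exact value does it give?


Canonical form: C = -3 times 2F1 with upper {1, 11/5}, lower {51/5}, x = 1. Verdict: Gauss's theorem (I1) matches (x = 1: the Gamma ratio telescopes since c-a-b = 7 > 0 and a = 1 in Z>0). Its exact value is -138/35.

The tell: x = 1 and the running product (C = -3) telescopes to a rising factorial.
Step ratio: r(k) = 1 * (k+1) (k+11/5) / [(k+51/5) (k+1)] ; factor over Q: parameters, x = 1, and C = -3.


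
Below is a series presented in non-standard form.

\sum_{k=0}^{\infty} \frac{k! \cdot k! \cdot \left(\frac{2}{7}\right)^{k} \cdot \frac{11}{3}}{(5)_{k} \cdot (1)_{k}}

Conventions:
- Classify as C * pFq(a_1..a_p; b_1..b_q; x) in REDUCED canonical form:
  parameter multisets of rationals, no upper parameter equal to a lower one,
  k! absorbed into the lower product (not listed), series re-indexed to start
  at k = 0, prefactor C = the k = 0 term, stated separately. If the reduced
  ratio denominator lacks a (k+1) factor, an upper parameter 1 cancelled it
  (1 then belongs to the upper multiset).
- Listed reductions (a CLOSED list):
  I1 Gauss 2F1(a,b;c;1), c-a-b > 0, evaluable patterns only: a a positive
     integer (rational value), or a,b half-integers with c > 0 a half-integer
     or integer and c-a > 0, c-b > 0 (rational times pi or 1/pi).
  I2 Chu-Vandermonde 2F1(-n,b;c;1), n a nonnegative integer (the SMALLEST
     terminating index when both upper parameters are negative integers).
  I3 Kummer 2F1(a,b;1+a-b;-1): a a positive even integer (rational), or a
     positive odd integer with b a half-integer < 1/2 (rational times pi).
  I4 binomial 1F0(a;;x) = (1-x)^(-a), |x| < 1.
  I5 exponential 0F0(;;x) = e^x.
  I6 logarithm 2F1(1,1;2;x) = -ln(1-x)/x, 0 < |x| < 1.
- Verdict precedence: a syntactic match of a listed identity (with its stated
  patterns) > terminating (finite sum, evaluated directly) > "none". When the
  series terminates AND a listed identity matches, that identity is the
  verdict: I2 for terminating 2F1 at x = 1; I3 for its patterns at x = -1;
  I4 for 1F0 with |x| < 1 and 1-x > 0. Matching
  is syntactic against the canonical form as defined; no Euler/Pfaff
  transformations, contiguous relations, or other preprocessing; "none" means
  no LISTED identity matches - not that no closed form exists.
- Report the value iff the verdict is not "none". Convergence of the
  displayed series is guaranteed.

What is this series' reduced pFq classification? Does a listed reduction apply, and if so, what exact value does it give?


This is \frac{11}{3} * 2F1(1, 1; 5; \frac{2}{7}) in reduced canonical form. Verdict: none (x = \frac{2}{7}): each listed identity misses the multisets {1, 1} ; {5}.

Key observation: from the first term \frac{11}{3}: the factorial ratio (C = 11/3, x = 2/7) (k+a-1)!/(a-1)! is a rising factorial (a)_k.
Ratio: r(k) = \frac{2}{7} * (k+1) (k+1) / [(k+5) (k+1)] - poly over poly, x = \frac{2}{7} from leading terms; C = \frac{11}{3} at k = 0.


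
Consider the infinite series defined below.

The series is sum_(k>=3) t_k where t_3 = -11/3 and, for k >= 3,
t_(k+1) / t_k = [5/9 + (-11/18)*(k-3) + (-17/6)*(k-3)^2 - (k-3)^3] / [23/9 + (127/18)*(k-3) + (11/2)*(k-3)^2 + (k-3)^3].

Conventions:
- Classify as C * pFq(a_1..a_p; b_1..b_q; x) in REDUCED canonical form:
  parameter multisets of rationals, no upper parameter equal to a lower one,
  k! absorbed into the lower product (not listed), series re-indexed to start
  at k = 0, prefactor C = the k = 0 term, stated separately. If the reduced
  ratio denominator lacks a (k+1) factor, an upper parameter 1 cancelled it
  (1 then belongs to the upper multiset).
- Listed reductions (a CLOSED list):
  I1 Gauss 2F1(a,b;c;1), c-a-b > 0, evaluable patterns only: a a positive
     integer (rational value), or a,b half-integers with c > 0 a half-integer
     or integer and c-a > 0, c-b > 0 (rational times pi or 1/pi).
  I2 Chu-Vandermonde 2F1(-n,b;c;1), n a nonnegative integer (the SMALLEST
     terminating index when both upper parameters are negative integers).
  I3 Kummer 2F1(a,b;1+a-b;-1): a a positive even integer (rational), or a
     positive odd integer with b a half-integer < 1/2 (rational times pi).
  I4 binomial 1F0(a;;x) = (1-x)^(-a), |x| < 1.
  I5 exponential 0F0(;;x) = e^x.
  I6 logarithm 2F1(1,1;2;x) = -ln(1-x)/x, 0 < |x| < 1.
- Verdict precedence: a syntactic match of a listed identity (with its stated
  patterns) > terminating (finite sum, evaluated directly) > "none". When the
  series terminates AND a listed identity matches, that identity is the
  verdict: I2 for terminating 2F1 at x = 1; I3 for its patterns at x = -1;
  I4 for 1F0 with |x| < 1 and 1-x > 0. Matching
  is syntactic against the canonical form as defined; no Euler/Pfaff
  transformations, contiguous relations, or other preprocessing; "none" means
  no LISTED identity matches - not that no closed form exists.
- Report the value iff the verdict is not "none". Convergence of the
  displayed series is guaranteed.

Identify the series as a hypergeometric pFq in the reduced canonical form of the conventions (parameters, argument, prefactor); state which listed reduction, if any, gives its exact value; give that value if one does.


With C = -11/3: the canonical form is 2F1(-1/3, 5/2; 23/6; -1). Verdict: none. A 2F1 with upper {-1/3, 5/2} fits none of I1-I6 at x = -1; the sum runs forever.

First insight: t_0 = -11/3 here, and the parameter 2/3 appears in both the upper and lower lists and cancels.
Step ratio: r(k) = (-1) * (k-1/3) (k+5/2) / [(k+23/6) (k+1)] - rational; roots negated = parameters, x = (-1), C = -11/3.
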